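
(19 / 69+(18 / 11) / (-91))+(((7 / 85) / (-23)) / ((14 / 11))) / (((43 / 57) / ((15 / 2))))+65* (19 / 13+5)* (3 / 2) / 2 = 63663024445 / 201957756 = 315.23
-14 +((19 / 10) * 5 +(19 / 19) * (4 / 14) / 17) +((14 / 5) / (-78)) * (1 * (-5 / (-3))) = -126505 / 27846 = -4.54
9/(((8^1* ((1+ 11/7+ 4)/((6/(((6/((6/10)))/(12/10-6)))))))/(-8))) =2268/575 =3.94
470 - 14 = 456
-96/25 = -3.84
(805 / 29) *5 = 138.79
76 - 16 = 60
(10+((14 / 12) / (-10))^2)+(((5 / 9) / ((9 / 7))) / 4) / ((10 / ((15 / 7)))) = 108397 / 10800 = 10.04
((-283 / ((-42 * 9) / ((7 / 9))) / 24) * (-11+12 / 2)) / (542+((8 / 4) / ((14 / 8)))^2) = -0.00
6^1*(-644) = -3864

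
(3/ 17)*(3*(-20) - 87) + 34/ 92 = -19997/ 782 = -25.57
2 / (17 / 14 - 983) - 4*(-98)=5388012 / 13745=392.00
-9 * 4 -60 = -96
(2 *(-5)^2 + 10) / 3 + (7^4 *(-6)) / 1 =-14386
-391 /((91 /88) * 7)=-34408 /637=-54.02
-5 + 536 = 531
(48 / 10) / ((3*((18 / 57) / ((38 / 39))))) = 2888 / 585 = 4.94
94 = 94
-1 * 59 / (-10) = 59 / 10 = 5.90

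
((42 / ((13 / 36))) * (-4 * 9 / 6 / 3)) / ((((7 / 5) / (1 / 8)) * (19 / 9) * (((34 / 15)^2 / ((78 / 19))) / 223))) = -182887875 / 104329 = -1752.99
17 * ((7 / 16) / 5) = 119 / 80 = 1.49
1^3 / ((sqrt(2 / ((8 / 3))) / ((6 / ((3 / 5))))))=20* sqrt(3) / 3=11.55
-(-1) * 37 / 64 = 37 / 64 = 0.58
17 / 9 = 1.89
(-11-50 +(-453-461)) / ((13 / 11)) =-825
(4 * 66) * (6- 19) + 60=-3372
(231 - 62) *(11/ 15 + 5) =14534/ 15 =968.93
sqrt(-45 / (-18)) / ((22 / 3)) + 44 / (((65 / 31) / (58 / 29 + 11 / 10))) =3 * sqrt(10) / 44 + 21142 / 325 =65.27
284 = 284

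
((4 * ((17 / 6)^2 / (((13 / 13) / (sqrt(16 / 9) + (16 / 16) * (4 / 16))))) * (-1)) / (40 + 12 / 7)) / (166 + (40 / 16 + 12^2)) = -38437 / 9855000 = -0.00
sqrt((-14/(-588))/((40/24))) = sqrt(70)/70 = 0.12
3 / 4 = 0.75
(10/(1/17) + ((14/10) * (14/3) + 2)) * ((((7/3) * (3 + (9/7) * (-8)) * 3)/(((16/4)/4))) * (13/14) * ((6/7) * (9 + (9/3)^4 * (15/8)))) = -1165860.47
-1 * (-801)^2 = -641601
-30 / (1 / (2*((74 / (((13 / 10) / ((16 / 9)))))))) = -236800 / 39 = -6071.79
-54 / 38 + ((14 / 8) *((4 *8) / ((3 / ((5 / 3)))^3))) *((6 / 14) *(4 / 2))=31439 / 4617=6.81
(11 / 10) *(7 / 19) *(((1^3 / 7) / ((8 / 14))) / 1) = 77 / 760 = 0.10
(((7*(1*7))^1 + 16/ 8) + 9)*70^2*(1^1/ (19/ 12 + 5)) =3528000/ 79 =44658.23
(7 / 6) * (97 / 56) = 97 / 48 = 2.02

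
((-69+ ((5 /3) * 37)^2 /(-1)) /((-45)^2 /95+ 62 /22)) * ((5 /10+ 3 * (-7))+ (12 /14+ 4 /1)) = 37974673 /15132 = 2509.56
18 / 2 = 9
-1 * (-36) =36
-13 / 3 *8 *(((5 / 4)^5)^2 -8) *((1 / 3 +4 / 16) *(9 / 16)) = -125308547 / 8388608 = -14.94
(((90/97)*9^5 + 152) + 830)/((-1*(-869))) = 5409664/84293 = 64.18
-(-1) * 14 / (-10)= -1.40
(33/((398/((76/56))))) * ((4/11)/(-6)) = -19/2786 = -0.01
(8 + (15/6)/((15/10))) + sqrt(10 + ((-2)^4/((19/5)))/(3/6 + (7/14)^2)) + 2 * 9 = sqrt(50730)/57 + 83/3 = 31.62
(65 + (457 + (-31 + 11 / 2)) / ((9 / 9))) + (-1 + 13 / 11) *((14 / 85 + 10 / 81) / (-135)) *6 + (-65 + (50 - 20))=3145637353 / 6816150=461.50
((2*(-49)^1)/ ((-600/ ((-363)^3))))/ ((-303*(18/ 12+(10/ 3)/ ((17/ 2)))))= 13281392817/ 974650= 13626.83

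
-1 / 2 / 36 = -1 / 72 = -0.01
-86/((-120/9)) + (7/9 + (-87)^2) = 1363721/180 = 7576.23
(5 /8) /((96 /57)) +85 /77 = 29075 /19712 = 1.47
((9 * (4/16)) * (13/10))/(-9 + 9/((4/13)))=13/90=0.14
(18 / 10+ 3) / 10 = 12 / 25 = 0.48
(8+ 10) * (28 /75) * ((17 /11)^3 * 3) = 2476152 /33275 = 74.41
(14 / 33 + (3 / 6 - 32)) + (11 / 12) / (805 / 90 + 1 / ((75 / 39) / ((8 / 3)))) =-4753937 / 153417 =-30.99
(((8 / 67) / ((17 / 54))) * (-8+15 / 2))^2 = 46656 / 1297321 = 0.04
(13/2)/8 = 13/16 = 0.81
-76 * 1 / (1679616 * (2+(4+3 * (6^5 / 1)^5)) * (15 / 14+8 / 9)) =-7 / 25865648607325802876093376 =-0.00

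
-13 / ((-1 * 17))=13 / 17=0.76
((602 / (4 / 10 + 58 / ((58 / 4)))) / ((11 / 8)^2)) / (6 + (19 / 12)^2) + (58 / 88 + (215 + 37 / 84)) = 31389859 / 139755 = 224.61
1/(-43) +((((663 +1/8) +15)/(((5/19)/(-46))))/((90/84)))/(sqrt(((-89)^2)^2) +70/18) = -85773235/6133864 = -13.98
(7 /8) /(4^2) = 7 /128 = 0.05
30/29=1.03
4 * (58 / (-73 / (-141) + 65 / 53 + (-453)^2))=1733736 / 1533539891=0.00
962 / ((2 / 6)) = 2886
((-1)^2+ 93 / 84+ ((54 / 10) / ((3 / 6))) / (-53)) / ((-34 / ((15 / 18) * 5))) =-70615 / 302736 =-0.23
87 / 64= 1.36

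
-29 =-29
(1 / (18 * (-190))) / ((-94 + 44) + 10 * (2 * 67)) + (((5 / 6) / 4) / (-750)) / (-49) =2353 / 432356400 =0.00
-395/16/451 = -395/7216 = -0.05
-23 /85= -0.27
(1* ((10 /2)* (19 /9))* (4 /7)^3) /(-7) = -6080 /21609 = -0.28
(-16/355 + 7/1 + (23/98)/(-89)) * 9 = 193738077/3096310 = 62.57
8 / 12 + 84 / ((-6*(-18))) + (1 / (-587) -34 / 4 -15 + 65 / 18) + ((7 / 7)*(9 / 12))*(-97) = -1927157 / 21132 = -91.20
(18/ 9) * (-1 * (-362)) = 724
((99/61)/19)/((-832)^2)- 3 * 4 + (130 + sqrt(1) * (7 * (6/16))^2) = 100198201891/802287616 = 124.89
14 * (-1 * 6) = -84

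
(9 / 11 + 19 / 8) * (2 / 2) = 281 / 88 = 3.19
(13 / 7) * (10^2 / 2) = 650 / 7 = 92.86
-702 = -702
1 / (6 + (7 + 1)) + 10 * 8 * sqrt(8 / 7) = 1 / 14 + 160 * sqrt(14) / 7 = 85.60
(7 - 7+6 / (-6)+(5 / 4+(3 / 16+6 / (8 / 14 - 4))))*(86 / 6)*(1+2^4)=-5117 / 16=-319.81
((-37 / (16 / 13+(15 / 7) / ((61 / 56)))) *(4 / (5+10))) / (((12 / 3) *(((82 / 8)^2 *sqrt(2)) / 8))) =-234728 *sqrt(2) / 7993155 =-0.04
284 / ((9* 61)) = 284 / 549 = 0.52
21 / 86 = 0.24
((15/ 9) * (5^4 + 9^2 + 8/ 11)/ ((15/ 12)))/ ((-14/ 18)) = -1211.53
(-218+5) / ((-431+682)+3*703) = -213 / 2360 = -0.09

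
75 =75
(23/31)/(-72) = -23/2232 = -0.01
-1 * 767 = -767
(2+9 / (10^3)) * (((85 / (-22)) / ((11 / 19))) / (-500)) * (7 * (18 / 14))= 5840163 / 24200000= 0.24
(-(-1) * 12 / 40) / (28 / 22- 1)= 1.10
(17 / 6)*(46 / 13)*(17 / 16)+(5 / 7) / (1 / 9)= 74609 / 4368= 17.08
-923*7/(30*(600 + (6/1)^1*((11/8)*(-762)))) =6461/170595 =0.04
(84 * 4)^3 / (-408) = -1580544 / 17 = -92973.18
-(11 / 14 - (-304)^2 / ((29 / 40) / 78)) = 4036730561 / 406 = 9942686.11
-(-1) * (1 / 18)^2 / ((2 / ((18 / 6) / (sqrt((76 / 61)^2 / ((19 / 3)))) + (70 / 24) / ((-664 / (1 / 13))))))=-35 / 67122432 + 61 * sqrt(57) / 49248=0.01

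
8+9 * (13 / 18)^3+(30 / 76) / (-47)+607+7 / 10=1791202429 / 2893320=619.08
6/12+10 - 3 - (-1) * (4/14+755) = 10679/14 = 762.79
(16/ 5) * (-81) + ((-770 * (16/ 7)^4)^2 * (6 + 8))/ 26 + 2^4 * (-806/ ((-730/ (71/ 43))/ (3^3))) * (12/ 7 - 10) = 237847883.34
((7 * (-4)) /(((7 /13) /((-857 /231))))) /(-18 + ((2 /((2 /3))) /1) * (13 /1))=44564 /4851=9.19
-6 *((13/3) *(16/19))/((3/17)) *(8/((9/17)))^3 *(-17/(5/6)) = 604836364288/69255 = 8733468.55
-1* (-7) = 7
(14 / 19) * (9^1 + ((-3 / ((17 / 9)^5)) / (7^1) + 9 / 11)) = 2142926550 / 296750113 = 7.22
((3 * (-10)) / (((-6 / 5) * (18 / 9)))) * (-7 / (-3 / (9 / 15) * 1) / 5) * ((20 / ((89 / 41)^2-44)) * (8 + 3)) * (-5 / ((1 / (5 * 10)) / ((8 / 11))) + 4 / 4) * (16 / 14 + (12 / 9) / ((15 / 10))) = 475521280 / 66043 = 7200.18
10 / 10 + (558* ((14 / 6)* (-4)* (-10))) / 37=52117 / 37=1408.57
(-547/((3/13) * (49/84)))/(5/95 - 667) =135109/22176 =6.09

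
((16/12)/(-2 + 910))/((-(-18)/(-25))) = -25/12258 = -0.00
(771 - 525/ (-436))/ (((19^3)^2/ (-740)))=-62285985/ 5128001029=-0.01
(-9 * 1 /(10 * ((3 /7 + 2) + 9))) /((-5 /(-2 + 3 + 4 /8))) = 189 /8000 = 0.02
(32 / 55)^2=1024 / 3025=0.34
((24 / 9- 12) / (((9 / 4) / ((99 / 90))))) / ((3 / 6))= -1232 / 135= -9.13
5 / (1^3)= 5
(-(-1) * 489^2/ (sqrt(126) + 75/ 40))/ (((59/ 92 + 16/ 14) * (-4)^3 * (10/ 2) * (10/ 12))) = 12832827/ 1667965- 102662616 * sqrt(14)/ 8339825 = -38.37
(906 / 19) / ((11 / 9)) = 8154 / 209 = 39.01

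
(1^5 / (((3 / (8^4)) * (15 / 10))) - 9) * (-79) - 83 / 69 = -14737936 / 207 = -71197.76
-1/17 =-0.06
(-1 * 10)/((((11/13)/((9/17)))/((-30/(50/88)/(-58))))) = -2808/493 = -5.70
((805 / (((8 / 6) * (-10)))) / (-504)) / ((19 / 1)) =23 / 3648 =0.01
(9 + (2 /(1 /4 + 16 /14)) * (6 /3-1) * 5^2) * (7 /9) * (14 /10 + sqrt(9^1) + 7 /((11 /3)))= 4253179 /19305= 220.31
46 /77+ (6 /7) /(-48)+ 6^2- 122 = -7517 /88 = -85.42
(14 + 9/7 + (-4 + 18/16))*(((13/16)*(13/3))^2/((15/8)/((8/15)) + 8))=13.36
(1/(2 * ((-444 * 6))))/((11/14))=-7/29304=-0.00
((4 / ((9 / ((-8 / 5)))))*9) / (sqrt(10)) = -16*sqrt(10) / 25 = -2.02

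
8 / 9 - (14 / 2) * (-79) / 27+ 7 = 766 / 27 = 28.37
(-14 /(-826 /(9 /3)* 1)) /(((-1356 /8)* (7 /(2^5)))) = -64 /46669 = -0.00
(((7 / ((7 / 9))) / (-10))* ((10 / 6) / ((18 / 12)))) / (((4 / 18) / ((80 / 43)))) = -360 / 43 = -8.37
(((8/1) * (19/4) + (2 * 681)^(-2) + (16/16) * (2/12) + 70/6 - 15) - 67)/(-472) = 59670581/875580768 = 0.07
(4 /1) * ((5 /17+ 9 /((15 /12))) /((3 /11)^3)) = 3391388 /2295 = 1477.73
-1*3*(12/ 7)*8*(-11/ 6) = 528/ 7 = 75.43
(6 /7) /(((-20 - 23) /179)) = -1074 /301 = -3.57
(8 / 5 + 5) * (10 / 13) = 66 / 13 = 5.08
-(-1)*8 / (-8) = -1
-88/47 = -1.87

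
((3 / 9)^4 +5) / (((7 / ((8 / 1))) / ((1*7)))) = 3248 / 81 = 40.10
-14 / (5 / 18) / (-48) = 1.05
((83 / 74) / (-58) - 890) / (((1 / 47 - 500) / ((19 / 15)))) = 162439379 / 72041220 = 2.25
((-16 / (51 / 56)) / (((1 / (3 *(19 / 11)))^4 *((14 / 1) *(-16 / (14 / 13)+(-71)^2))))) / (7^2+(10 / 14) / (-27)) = -37241571528 / 10131783225707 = -0.00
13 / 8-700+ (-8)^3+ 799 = -3291 / 8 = -411.38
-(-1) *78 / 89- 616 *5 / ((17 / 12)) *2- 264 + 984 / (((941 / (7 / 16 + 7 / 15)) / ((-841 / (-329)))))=-4608.94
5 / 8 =0.62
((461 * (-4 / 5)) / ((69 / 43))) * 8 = -634336 / 345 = -1838.66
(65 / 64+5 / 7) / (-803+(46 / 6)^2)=-6975 / 3000704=-0.00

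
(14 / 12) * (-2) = -7 / 3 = -2.33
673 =673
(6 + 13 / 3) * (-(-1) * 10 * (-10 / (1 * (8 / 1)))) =-775 / 6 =-129.17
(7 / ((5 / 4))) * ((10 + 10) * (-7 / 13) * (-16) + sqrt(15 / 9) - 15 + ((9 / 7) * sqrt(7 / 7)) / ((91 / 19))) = 28 * sqrt(15) / 15 + 401504 / 455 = 889.66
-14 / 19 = -0.74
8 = 8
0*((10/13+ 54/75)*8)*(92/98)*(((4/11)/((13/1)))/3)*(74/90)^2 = 0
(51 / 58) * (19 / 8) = 969 / 464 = 2.09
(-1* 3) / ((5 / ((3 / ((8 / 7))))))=-63 / 40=-1.58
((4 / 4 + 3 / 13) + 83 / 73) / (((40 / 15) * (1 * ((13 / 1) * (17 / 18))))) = 60669 / 838916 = 0.07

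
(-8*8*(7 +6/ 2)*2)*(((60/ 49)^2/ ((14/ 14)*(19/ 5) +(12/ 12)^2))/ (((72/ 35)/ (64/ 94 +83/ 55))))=-75480000/ 177331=-425.64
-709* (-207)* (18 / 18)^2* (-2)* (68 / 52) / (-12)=831657 / 26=31986.81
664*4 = 2656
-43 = -43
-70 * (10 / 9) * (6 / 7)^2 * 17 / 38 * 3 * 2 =-20400 / 133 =-153.38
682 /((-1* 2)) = -341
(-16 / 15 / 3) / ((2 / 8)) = -1.42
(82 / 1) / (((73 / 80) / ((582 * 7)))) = 26725440 / 73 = 366101.92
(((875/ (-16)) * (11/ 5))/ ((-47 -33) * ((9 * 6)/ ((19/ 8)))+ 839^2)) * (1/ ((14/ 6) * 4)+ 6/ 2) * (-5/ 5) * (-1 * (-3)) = 1363725/ 853756096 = 0.00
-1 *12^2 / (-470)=72 / 235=0.31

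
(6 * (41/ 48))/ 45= 41/ 360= 0.11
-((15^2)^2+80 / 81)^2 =-16815781497025 / 6561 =-2562990625.98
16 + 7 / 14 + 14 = 61 / 2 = 30.50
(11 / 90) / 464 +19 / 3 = 264491 / 41760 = 6.33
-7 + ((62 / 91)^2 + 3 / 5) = -245772 / 41405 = -5.94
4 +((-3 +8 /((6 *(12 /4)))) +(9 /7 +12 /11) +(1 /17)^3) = 3.82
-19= -19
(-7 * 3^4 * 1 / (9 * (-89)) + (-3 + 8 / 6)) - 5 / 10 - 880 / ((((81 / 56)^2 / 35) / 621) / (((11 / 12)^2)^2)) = -22615462945219 / 3503574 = -6454969.40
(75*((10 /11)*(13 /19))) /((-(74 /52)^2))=-6591000 /286121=-23.04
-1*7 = -7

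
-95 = -95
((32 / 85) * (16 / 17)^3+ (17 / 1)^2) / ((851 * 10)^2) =120818917 / 30242995860500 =0.00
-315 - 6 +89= -232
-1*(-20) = 20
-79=-79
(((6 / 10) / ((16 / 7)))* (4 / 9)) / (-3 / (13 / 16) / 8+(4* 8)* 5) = 91 / 124440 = 0.00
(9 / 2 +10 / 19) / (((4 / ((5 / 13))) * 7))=955 / 13832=0.07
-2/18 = -1/9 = -0.11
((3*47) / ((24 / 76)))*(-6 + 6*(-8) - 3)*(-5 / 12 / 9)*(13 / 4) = 1102855 / 288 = 3829.36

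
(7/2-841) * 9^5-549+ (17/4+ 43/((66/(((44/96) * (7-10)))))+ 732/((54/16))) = -7121356741/144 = -49453866.26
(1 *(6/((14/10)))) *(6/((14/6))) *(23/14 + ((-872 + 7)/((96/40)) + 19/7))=-1345905/343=-3923.92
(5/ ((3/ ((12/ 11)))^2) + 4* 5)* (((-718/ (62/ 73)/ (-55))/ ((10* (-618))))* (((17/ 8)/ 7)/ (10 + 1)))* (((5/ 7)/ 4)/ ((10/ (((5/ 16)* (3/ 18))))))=-55689875/ 42221941622784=-0.00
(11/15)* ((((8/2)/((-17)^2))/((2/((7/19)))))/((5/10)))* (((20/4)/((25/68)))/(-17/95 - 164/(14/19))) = -8624/37772895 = -0.00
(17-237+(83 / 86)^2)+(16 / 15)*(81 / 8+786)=23302261 / 36980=630.13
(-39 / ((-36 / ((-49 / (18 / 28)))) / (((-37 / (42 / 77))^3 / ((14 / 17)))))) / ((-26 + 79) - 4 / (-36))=730081899547 / 1238976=589262.34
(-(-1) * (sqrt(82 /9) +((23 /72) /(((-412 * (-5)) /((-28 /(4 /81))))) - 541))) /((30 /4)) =-8917129 /123600 +2 * sqrt(82) /45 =-71.74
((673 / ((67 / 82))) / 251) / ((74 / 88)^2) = 106840096 / 23022473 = 4.64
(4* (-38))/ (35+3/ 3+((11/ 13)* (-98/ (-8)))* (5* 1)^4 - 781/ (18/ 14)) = -71136/ 2764439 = -0.03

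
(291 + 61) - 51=301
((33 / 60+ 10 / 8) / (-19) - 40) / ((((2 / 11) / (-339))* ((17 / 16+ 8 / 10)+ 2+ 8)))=8740776 / 1387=6301.93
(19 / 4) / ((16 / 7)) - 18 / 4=-155 / 64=-2.42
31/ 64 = 0.48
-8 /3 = -2.67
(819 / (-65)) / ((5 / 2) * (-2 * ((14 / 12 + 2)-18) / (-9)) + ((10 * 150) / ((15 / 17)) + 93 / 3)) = -3402 / 465145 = -0.01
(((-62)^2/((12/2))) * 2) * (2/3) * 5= 38440/9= 4271.11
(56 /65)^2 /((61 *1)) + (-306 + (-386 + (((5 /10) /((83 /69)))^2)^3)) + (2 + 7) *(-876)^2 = 37240223790161401647153701 /5392685294497633600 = 6905692.02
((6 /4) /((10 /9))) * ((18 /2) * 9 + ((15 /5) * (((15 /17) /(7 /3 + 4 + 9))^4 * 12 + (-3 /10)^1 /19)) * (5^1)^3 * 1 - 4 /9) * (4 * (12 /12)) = 716376057572055 /1776317612236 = 403.29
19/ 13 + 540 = 541.46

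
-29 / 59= -0.49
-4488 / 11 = -408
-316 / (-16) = 79 / 4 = 19.75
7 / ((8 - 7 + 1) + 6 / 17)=119 / 40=2.98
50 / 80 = 5 / 8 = 0.62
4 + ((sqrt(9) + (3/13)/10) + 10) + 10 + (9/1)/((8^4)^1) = 7195209/266240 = 27.03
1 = 1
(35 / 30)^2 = 49 / 36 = 1.36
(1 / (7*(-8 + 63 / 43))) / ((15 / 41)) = -1763 / 29505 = -0.06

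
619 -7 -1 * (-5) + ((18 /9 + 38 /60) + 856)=44269 /30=1475.63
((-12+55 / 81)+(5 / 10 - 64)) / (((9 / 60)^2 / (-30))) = 24242000 / 243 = 99761.32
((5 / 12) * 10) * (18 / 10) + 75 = 82.50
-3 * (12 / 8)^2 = -27 / 4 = -6.75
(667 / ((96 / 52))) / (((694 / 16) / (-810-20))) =-7196930 / 1041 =-6913.48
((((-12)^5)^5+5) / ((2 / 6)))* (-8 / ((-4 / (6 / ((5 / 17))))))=-583824845861702359315994637324 / 5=-116764969172340471863198900000.00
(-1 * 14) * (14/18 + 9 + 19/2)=-2429/9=-269.89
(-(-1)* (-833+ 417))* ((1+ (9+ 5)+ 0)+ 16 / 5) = -37856 / 5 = -7571.20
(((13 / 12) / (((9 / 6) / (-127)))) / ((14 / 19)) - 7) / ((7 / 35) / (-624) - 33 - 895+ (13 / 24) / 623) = 766697620 / 5411424639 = 0.14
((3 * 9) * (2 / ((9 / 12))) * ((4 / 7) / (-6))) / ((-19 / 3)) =144 / 133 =1.08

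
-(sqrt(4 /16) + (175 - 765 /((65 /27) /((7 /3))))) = 14715 /26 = 565.96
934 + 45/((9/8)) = 974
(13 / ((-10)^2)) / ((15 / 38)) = 247 / 750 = 0.33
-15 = -15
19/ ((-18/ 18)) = -19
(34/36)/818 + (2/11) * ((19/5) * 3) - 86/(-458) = 419421119/185448780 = 2.26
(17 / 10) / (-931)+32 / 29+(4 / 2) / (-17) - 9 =-36792191 / 4589830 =-8.02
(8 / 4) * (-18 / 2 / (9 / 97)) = -194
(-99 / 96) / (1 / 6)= -99 / 16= -6.19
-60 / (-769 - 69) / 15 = 2 / 419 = 0.00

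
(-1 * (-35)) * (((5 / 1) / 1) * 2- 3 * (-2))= 560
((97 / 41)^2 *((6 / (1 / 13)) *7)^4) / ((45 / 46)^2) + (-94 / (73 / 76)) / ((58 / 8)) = 46245080720809894048 / 88966925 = 519800821718.97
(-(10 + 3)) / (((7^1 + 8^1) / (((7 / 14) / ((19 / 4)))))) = -26 / 285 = -0.09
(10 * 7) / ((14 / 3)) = 15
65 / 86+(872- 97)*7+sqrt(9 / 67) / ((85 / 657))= 1971*sqrt(67) / 5695+466615 / 86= 5428.59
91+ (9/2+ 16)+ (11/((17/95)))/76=7637/68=112.31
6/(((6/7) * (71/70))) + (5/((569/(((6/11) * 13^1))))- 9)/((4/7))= -15535037/1777556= -8.74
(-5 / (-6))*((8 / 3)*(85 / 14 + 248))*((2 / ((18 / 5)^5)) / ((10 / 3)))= 11115625 / 19840464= 0.56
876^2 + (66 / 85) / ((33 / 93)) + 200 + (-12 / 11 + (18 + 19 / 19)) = 717702351 / 935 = 767596.10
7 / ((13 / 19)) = 133 / 13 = 10.23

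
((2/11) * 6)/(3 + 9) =1/11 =0.09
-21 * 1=-21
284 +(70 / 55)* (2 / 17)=53136 / 187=284.15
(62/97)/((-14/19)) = -589/679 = -0.87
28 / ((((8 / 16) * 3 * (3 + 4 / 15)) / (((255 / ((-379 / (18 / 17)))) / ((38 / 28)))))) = -21600 / 7201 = -3.00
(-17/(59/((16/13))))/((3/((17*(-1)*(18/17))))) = 1632/767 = 2.13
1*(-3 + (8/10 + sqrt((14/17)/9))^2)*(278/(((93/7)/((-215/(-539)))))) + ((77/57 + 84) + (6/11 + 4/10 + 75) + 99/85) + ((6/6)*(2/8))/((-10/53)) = 95632*sqrt(238)/365211 + 10764431947/75698280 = 146.24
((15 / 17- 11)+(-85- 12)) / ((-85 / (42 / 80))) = 38241 / 57800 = 0.66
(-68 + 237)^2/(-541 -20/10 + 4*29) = -28561/427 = -66.89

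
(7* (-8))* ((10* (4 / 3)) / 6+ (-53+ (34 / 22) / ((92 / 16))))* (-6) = -12881008 / 759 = -16971.03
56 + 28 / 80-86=-593 / 20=-29.65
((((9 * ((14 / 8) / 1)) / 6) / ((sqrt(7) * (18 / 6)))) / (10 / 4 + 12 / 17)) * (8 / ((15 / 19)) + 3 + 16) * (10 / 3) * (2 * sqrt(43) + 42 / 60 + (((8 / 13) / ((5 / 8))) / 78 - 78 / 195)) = 2354993 * sqrt(7) / 1989468 + 7429 * sqrt(301) / 981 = 134.52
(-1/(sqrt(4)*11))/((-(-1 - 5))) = -1/132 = -0.01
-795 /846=-265 /282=-0.94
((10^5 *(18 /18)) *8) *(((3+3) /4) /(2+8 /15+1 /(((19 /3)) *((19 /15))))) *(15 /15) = 6498000000 /14393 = 451469.46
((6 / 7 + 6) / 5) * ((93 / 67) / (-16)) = -279 / 2345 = -0.12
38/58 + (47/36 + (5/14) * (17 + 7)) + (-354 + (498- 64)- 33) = 420445/7308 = 57.53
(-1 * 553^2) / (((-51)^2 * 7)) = -43687 / 2601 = -16.80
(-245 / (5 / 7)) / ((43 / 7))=-2401 / 43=-55.84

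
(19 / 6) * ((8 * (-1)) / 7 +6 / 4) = 95 / 84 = 1.13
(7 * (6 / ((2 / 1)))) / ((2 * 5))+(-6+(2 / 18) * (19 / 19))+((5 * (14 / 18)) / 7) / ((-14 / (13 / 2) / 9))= -7699 / 1260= -6.11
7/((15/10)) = 14/3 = 4.67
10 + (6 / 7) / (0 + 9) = 212 / 21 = 10.10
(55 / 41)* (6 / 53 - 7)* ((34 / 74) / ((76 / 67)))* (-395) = 9031842875 / 6110476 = 1478.09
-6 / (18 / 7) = -7 / 3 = -2.33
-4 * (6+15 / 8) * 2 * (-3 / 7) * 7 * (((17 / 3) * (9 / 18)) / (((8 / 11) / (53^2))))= 33092829 / 16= 2068301.81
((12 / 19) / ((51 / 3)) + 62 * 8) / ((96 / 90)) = 600825 / 1292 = 465.03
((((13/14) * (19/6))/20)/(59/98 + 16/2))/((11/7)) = 12103/1112760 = 0.01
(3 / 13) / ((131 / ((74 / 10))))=111 / 8515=0.01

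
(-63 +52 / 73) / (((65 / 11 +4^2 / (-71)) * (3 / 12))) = -14204828 / 324047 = -43.84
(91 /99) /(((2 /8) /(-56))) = -205.90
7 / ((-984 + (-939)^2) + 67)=7 / 880804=0.00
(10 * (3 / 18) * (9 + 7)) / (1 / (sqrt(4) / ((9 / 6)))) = 320 / 9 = 35.56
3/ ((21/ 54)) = 54/ 7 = 7.71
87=87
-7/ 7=-1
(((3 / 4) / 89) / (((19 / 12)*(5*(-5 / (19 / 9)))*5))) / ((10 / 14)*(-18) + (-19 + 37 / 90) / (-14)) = 252 / 32322575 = 0.00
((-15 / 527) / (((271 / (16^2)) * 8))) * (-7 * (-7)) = -23520 / 142817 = -0.16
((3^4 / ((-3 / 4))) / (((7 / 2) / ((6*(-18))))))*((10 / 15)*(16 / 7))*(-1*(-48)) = 243753.80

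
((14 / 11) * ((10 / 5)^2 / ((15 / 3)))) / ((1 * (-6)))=-28 / 165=-0.17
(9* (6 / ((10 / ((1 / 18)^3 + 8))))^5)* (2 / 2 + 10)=2432073739073509307975627 / 9640261511884800000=252282.96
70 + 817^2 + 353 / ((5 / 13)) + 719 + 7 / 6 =20075909 / 30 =669196.97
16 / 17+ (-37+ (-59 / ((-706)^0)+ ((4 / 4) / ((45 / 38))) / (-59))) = -4291126 / 45135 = -95.07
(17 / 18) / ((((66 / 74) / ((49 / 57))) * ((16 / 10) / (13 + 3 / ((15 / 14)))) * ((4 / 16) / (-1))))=-2434859 / 67716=-35.96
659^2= 434281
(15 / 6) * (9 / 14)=45 / 28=1.61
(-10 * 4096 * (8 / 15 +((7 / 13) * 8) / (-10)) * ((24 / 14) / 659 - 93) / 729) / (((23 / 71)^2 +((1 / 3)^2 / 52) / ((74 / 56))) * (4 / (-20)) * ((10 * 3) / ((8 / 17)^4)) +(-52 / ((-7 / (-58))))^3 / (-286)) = 60297609064321384448 / 31464084533312886359787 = 0.00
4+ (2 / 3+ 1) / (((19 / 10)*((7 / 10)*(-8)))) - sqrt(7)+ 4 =6259 / 798 - sqrt(7) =5.20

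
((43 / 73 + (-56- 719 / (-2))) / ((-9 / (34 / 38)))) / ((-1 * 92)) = 83861 / 255208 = 0.33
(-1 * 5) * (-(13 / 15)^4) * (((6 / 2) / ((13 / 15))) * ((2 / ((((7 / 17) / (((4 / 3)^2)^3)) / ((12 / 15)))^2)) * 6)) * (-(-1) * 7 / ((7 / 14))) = 1363508235075584 / 6975163125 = 195480.48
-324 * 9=-2916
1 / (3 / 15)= 5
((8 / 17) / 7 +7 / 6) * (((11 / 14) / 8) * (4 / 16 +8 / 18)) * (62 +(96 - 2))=3149575 / 239904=13.13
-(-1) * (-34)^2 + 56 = 1212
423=423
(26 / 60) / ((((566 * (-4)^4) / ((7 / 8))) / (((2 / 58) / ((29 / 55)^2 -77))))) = -55055 / 46810236223488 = -0.00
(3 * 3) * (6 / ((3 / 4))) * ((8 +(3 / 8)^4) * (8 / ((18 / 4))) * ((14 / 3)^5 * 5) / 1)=2760465715 / 243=11359941.21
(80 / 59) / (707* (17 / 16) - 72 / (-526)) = 0.00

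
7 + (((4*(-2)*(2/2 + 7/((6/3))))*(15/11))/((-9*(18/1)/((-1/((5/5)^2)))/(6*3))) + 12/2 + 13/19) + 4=2556/209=12.23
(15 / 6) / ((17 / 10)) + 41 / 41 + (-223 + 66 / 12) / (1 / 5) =-36891 / 34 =-1085.03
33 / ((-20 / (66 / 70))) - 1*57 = -58.56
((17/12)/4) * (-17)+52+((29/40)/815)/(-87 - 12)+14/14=303241067/6454800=46.98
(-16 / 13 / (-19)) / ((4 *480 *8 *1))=1 / 237120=0.00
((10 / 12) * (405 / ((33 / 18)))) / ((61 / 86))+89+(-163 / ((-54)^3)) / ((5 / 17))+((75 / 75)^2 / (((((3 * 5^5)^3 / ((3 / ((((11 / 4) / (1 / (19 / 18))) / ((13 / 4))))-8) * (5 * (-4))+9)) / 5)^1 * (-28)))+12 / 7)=30041446982606749888547 / 85770018017578125000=350.26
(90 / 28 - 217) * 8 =-11972 / 7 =-1710.29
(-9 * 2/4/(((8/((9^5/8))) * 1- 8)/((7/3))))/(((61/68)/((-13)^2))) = 209564901/847412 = 247.30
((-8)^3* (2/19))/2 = -512/19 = -26.95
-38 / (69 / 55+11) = -1045 / 337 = -3.10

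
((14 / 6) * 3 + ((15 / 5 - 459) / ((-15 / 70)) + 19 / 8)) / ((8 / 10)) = 85495 / 32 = 2671.72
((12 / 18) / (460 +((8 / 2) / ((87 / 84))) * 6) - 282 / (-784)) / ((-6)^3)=-1487453 / 889818048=-0.00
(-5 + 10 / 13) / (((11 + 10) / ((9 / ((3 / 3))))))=-165 / 91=-1.81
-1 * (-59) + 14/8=243/4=60.75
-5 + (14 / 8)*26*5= 445 / 2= 222.50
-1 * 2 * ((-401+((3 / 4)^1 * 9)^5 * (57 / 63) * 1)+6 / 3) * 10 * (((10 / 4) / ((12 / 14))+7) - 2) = -13935926675 / 7168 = -1944186.20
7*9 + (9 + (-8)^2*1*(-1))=8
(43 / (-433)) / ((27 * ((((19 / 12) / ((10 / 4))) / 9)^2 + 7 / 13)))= -1509300 / 222991969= -0.01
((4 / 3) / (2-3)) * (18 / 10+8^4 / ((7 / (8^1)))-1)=-655472 / 105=-6242.59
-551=-551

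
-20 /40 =-1 /2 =-0.50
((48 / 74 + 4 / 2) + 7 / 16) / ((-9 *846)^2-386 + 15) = 1827 / 34319794000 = 0.00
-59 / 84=-0.70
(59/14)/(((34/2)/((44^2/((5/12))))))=685344/595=1151.84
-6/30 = -1/5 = -0.20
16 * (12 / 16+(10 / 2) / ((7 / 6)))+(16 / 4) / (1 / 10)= 844 / 7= 120.57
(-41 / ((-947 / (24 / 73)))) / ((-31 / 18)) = -17712 / 2143061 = -0.01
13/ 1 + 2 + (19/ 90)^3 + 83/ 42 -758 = -3781396487/ 5103000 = -741.01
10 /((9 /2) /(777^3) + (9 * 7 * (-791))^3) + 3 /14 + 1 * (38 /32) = 2025355640943273194490029 /1444839692902290918053744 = 1.40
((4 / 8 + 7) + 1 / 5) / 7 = 11 / 10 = 1.10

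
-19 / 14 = -1.36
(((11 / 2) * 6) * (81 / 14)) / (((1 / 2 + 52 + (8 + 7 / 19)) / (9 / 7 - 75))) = -2911788 / 12593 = -231.22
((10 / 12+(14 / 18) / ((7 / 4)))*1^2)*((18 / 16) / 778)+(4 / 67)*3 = 150917 / 834016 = 0.18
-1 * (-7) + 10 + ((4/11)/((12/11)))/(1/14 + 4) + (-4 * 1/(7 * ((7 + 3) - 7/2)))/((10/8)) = 1323583/77805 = 17.01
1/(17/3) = 3/17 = 0.18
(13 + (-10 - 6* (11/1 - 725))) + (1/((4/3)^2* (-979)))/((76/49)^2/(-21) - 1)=4287.00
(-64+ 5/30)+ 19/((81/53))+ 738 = 111229/162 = 686.60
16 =16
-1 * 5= -5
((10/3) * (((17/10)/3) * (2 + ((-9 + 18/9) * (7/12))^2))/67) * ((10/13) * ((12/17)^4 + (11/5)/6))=4143240779/16637619024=0.25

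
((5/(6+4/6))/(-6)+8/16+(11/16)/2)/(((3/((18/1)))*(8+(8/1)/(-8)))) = 69/112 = 0.62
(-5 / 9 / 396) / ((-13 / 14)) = 35 / 23166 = 0.00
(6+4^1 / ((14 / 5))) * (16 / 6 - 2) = 104 / 21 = 4.95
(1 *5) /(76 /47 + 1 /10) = 2350 /807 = 2.91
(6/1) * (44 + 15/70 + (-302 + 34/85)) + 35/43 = -2322968/1505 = -1543.50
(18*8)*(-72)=-10368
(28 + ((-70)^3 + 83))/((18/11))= -3771779/18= -209543.28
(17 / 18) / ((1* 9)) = 17 / 162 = 0.10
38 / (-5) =-38 / 5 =-7.60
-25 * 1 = -25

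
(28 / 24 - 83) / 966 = -491 / 5796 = -0.08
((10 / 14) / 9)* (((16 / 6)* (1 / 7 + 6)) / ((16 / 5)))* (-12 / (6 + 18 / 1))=-1075 / 5292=-0.20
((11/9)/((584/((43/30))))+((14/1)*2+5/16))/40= 1116197/1576800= 0.71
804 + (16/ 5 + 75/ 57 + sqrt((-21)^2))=78804/ 95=829.52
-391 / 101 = -3.87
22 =22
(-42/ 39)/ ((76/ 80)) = -280/ 247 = -1.13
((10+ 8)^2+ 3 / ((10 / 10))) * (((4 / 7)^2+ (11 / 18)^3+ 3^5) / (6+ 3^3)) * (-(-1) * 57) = 144141921005 / 1047816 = 137564.15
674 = 674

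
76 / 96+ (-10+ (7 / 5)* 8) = 239 / 120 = 1.99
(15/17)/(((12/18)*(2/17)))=45/4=11.25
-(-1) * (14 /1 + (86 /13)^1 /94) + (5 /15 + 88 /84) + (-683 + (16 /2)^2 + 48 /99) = -85117031 /141141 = -603.06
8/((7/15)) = 120/7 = 17.14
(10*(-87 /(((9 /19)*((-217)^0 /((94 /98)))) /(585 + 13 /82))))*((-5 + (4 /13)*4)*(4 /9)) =1911716540 /1107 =1726934.54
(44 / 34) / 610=11 / 5185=0.00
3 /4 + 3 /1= 15 /4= 3.75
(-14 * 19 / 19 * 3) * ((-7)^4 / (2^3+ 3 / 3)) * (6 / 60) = -16807 / 15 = -1120.47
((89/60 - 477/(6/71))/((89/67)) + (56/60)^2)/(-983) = 340204129/78738300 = 4.32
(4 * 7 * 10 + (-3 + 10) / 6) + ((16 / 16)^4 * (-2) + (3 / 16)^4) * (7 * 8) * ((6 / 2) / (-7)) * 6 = 6991733 / 12288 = 568.99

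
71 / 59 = 1.20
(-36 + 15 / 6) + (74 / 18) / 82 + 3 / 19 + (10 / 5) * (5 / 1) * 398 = 27670370 / 7011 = 3946.71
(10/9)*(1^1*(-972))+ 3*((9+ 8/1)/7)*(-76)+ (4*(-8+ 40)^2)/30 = -1497.18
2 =2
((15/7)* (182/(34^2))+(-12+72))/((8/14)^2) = 1708875/9248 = 184.78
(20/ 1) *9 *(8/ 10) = 144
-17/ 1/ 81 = -17/ 81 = -0.21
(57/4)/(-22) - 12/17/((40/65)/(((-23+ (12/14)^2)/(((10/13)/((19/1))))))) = 230973861/366520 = 630.18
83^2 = 6889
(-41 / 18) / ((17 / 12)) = -82 / 51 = -1.61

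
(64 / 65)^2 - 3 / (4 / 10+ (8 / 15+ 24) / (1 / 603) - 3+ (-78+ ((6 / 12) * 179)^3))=23973962728 / 24729106675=0.97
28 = 28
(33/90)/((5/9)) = 33/50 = 0.66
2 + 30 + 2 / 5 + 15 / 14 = 2343 / 70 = 33.47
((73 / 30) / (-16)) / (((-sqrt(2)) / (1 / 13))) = 73 * sqrt(2) / 12480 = 0.01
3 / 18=1 / 6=0.17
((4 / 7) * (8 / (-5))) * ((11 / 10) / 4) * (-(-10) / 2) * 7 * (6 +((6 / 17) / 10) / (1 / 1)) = -22572 / 425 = -53.11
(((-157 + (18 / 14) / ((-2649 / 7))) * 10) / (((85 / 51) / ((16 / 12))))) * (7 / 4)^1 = -1940876 / 883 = -2198.05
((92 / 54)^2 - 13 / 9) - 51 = -36116 / 729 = -49.54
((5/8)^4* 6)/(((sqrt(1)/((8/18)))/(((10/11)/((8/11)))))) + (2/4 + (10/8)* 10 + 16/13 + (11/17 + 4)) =26323393/1357824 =19.39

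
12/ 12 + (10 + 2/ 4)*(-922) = -9680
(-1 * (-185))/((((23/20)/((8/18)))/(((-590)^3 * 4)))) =-12158436800000/207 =-58736409661.84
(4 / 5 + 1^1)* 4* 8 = 288 / 5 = 57.60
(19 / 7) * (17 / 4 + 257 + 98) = 27303 / 28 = 975.11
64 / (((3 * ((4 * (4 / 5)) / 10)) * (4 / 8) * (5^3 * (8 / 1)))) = 2 / 15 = 0.13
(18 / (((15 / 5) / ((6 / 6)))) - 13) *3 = -21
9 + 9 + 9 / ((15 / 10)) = 24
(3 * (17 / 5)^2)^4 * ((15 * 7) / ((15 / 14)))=141756320.17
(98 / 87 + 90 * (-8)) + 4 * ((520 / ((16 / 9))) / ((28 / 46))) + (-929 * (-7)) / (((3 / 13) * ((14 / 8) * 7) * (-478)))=174436583 / 145551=1198.46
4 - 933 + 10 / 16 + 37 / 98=-363775 / 392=-928.00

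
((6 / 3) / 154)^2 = 0.00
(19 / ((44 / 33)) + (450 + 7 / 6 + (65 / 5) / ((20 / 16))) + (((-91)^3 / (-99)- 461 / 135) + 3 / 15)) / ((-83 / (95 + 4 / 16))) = -1219746481 / 131472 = -9277.61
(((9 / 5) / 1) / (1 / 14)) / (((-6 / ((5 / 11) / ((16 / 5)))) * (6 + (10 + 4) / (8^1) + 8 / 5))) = -525 / 8228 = -0.06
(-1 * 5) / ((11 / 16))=-80 / 11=-7.27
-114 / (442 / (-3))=171 / 221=0.77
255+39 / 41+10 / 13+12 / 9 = 412628 / 1599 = 258.05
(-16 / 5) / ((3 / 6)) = -32 / 5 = -6.40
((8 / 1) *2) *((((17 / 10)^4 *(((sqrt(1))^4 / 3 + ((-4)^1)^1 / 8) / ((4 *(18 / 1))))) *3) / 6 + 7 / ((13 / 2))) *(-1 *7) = -839119589 / 7020000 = -119.53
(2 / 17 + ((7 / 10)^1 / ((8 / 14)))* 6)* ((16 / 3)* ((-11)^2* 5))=1228876 / 51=24095.61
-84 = -84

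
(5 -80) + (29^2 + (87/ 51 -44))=12303/ 17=723.71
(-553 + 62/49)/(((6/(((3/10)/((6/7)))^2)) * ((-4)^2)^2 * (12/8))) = -5407/184320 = -0.03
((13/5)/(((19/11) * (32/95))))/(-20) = -0.22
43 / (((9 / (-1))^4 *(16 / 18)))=43 / 5832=0.01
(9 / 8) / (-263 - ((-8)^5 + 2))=9 / 260024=0.00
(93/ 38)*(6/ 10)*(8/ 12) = 93/ 95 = 0.98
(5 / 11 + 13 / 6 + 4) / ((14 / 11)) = 437 / 84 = 5.20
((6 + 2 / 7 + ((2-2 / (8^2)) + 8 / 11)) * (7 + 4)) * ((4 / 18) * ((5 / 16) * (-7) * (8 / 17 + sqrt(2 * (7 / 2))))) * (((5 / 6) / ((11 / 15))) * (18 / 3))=-922125 * sqrt(7) / 2816-922125 / 5984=-1020.47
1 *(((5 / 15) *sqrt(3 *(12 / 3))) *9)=6 *sqrt(3)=10.39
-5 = -5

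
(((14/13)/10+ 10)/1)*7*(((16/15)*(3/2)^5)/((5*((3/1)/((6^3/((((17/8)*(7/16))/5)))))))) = 245223936/5525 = 44384.42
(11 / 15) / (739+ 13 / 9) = 33 / 33320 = 0.00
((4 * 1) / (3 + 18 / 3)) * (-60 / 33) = -80 / 99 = -0.81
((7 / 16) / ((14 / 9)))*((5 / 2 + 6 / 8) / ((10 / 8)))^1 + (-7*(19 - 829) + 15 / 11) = 9982887 / 1760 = 5672.09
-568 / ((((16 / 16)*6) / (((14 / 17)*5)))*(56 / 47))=-16685 / 51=-327.16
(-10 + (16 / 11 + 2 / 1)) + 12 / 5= -228 / 55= -4.15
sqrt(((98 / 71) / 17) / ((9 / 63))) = 7 * sqrt(16898) / 1207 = 0.75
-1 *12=-12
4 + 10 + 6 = 20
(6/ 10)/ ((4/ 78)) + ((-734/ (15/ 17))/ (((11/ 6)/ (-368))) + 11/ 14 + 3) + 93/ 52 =3343251941/ 20020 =166995.60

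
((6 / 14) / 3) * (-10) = -10 / 7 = -1.43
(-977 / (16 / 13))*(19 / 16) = -241319 / 256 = -942.65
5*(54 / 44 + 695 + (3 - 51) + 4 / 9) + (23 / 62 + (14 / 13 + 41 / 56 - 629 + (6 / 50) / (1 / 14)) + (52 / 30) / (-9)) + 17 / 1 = 441544460267 / 167567400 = 2635.03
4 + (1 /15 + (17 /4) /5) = 59 /12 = 4.92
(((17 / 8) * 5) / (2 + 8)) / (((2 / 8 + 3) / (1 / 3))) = 17 / 156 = 0.11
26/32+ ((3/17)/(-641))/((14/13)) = 991315/1220464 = 0.81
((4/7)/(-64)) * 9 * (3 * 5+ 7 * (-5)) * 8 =90/7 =12.86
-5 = -5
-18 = -18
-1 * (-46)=46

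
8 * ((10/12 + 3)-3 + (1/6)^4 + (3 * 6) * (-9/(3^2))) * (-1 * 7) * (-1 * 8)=-7690.32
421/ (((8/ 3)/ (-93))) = -117459/ 8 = -14682.38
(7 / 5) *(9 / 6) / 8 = 0.26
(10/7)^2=2.04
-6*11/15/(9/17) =-374/45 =-8.31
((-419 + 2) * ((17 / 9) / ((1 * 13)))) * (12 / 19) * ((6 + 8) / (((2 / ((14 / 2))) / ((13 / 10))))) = -231574 / 95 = -2437.62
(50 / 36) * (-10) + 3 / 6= -241 / 18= -13.39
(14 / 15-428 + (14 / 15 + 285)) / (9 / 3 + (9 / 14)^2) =-414932 / 10035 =-41.35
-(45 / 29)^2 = -2025 / 841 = -2.41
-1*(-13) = 13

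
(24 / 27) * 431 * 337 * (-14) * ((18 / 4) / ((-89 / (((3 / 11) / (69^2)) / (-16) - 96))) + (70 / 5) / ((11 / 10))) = -296238979718731 / 9322038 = -31778349.30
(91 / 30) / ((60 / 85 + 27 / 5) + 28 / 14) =119 / 318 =0.37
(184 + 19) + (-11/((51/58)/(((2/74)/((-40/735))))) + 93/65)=34448623/163540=210.64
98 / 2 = 49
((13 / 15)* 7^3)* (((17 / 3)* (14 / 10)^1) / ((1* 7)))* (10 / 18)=187.17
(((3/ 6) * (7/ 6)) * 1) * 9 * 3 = 63/ 4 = 15.75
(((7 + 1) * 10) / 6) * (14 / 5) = 112 / 3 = 37.33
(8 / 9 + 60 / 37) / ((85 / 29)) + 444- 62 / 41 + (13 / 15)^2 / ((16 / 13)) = 41216923553 / 92840400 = 443.95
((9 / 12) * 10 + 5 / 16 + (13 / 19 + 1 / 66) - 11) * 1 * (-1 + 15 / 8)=-174727 / 80256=-2.18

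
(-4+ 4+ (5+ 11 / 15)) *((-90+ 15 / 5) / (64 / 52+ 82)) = -16211 / 2705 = -5.99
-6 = -6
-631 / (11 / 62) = -3556.55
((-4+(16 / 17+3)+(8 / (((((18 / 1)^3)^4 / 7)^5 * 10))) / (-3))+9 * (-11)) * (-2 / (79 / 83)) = 1085929805749907866597677314233648795646758634751384585279001759549732819611278197 / 5217081136143599092953812755830174614921432212714669240011230300329433565757440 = 208.15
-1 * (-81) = 81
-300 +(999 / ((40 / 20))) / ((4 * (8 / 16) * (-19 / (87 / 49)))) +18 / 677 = -815117469 / 2521148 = -323.31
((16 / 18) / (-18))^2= 0.00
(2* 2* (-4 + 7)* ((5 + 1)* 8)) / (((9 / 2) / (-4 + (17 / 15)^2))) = -78208 / 225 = -347.59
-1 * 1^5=-1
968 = 968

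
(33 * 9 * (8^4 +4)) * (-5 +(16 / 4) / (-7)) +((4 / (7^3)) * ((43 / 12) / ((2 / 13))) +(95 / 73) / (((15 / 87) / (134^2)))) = -998875427945 / 150234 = -6648797.40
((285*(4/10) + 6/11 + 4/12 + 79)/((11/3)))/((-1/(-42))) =2220.79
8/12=2/3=0.67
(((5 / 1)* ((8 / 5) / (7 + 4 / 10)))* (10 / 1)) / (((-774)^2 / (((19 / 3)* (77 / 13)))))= 146300 / 216116667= 0.00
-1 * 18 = -18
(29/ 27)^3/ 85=24389/ 1673055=0.01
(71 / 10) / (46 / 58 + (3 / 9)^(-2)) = 29 / 40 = 0.72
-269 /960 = -0.28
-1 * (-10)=10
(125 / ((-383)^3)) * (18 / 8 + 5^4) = -313625 / 224727548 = -0.00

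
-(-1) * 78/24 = 3.25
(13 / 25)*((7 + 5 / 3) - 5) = 143 / 75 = 1.91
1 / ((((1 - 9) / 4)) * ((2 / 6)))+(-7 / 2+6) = 1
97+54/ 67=97.81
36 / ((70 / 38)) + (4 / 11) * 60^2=511524 / 385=1328.63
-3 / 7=-0.43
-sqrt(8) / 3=-2*sqrt(2) / 3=-0.94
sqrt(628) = 2 * sqrt(157) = 25.06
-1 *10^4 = -10000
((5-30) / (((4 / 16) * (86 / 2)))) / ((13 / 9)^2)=-8100 / 7267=-1.11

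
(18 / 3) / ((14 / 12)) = 36 / 7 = 5.14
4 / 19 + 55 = 1049 / 19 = 55.21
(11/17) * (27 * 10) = 2970/17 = 174.71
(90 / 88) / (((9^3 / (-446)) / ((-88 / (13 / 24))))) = 35680 / 351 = 101.65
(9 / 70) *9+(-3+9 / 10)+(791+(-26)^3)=-587508 / 35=-16785.94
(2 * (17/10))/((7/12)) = 204/35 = 5.83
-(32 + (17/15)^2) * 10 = -332.84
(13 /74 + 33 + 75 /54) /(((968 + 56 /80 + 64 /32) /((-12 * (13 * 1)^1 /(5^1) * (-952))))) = 67034240 /63381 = 1057.64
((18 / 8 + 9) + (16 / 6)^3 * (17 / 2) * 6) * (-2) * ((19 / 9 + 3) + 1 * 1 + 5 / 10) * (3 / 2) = -4191299 / 216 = -19404.16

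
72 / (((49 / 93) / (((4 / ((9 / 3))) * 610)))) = 5446080 / 49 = 111144.49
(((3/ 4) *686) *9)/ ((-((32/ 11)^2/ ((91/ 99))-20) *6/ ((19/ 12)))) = 113.21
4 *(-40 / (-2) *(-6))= -480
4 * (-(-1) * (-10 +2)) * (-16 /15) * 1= 512 /15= 34.13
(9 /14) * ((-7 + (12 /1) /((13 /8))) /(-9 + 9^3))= 1 /2912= 0.00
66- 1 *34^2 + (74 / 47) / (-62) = -1090.03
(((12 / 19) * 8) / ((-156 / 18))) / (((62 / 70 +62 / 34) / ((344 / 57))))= -2456160 / 1891279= -1.30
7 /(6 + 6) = 7 /12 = 0.58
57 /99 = 0.58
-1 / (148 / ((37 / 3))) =-1 / 12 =-0.08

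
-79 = -79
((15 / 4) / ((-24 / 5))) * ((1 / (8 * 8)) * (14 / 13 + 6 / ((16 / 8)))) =-0.05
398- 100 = 298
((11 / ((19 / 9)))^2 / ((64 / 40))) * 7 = 343035 / 2888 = 118.78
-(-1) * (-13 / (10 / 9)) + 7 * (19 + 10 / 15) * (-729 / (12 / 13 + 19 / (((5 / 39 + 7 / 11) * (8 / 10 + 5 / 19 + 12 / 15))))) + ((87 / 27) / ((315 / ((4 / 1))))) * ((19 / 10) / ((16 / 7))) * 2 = -204846149146861 / 29060523900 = -7048.95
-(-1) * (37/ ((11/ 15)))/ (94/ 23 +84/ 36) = 38295/ 4873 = 7.86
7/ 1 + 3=10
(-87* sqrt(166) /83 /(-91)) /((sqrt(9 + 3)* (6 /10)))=145* sqrt(498) /45318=0.07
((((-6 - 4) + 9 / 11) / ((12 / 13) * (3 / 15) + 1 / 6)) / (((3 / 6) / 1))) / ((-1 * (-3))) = -26260 / 1507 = -17.43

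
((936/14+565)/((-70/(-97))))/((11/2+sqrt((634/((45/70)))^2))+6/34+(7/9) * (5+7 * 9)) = 65641743/78327725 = 0.84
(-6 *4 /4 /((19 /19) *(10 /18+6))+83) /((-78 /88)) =-213092 /2301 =-92.61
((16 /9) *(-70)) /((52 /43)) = -12040 /117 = -102.91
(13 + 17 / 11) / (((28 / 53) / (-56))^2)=1797760 / 11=163432.73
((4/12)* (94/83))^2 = 8836/62001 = 0.14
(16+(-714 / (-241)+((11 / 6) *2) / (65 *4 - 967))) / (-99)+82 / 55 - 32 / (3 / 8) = -21262655417 / 253024695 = -84.03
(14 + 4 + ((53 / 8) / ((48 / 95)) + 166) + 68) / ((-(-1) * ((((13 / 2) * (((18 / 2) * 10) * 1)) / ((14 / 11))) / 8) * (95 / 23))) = 1.12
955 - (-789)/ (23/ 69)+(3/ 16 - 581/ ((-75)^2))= 298987579/ 90000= 3322.08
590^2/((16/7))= 609175/4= 152293.75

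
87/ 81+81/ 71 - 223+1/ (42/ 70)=-420050/ 1917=-219.12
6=6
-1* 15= -15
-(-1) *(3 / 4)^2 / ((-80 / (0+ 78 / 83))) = -351 / 53120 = -0.01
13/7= 1.86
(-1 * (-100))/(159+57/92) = 1840/2937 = 0.63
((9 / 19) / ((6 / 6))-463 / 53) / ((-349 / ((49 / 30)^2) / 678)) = 225732416 / 5271645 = 42.82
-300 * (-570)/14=85500/7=12214.29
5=5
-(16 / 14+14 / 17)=-234 / 119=-1.97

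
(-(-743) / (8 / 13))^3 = 901148778179 / 512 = 1760056207.38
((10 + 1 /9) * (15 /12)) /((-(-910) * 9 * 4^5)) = 1 /663552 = 0.00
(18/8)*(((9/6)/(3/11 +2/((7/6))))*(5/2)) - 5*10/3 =-10135/816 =-12.42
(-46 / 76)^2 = 529 / 1444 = 0.37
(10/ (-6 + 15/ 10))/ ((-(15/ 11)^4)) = 58564/ 91125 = 0.64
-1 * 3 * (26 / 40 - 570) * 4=34161 / 5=6832.20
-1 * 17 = -17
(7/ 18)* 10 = 3.89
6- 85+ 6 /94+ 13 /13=-3663 /47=-77.94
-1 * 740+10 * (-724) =-7980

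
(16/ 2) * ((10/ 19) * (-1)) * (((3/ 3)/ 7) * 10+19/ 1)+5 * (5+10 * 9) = 51735/ 133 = 388.98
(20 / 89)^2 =400 / 7921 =0.05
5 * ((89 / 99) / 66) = 445 / 6534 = 0.07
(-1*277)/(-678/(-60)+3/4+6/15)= -5540/249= -22.25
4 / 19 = 0.21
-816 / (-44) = 204 / 11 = 18.55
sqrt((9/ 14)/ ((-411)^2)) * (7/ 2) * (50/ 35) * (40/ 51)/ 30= 0.00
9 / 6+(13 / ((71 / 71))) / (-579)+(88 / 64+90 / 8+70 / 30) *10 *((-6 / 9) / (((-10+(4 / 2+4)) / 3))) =353279 / 4632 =76.27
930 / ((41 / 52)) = 48360 / 41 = 1179.51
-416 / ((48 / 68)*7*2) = -884 / 21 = -42.10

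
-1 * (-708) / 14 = 354 / 7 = 50.57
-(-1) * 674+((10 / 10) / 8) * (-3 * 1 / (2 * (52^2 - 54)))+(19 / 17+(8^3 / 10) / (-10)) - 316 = 255161453 / 720800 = 354.00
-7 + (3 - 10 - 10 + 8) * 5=-52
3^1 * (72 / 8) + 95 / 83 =2336 / 83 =28.14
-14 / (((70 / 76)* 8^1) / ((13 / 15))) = -247 / 150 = -1.65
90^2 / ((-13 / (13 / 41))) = -8100 / 41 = -197.56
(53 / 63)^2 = 2809 / 3969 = 0.71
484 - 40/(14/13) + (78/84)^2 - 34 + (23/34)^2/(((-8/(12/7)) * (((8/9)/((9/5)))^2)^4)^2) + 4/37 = 753870379414779397279872722020473117/360060508721643520000000000000000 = 2093.73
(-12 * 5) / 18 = -10 / 3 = -3.33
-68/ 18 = -34/ 9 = -3.78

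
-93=-93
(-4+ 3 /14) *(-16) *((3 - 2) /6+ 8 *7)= 3402.10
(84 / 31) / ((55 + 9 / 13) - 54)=546 / 341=1.60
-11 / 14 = -0.79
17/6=2.83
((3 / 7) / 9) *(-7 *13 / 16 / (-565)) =13 / 27120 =0.00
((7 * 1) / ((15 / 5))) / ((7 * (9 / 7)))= 7 / 27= 0.26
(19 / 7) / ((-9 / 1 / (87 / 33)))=-551 / 693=-0.80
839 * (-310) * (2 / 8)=-130045 / 2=-65022.50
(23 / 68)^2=529 / 4624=0.11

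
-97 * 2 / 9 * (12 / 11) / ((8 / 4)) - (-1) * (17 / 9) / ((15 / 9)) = -1753 / 165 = -10.62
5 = 5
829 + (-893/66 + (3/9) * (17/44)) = 107659/132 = 815.60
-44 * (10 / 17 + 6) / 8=-616 / 17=-36.24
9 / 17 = 0.53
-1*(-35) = 35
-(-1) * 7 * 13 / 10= 91 / 10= 9.10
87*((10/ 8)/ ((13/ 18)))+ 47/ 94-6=1886/ 13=145.08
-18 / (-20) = 9 / 10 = 0.90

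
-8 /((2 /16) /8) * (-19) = 9728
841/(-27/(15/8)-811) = -4205/4127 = -1.02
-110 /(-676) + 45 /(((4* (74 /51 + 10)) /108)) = 10488145 /98696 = 106.27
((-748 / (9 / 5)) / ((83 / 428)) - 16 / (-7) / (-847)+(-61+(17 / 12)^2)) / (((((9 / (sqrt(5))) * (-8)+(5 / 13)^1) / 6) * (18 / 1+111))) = 50710186240025 / 1334597242937112+26369296844813 * sqrt(5) / 18536072818571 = 3.22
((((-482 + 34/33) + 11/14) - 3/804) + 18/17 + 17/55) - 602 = -5687468333/5262180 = -1080.82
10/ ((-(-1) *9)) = 10/ 9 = 1.11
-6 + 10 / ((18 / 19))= 41 / 9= 4.56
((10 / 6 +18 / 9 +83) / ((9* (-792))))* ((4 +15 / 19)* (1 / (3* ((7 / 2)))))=-845 / 152361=-0.01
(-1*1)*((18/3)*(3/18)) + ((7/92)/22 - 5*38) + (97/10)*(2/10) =-189.06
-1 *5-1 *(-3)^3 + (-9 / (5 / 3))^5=-14280157 / 3125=-4569.65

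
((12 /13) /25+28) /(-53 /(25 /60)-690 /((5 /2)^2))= -2278 /19305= -0.12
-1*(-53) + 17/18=971/18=53.94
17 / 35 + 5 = 5.49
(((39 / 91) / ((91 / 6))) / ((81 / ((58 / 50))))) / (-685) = -0.00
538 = 538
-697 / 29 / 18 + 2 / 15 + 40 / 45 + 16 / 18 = 0.58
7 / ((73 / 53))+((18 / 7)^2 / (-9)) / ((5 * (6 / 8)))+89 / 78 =8408263 / 1395030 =6.03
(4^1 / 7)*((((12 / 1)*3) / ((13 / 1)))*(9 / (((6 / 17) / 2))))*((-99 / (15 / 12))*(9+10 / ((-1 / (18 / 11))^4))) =-312377363136 / 605605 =-515810.41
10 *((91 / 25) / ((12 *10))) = 91 / 300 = 0.30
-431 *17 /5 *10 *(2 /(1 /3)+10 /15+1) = -337042 /3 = -112347.33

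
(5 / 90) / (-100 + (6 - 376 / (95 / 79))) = -95 / 695412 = -0.00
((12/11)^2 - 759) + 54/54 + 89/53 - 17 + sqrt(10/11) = -4951674/6413 + sqrt(110)/11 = -771.18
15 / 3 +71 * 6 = 431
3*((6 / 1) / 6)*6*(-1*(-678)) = 12204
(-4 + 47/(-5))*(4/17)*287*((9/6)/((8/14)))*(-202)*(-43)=-1753742487/85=-20632264.55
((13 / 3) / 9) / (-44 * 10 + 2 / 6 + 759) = 0.00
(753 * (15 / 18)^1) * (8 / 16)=1255 / 4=313.75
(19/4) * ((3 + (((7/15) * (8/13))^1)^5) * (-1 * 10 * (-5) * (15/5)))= 16081649350619/7518683250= 2138.89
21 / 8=2.62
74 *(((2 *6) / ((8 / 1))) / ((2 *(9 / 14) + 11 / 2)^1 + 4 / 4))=1554 / 109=14.26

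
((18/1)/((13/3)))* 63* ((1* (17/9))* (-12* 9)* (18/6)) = -2082024/13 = -160155.69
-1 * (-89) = 89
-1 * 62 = -62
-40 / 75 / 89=-8 / 1335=-0.01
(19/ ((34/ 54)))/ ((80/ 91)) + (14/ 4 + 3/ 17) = 51683/ 1360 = 38.00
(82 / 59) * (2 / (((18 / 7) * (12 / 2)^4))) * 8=287 / 43011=0.01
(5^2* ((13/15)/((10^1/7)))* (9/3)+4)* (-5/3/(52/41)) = -6765/104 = -65.05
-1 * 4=-4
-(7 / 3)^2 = -5.44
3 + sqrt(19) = 7.36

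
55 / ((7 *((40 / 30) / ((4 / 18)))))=55 / 42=1.31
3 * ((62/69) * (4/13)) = 248/299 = 0.83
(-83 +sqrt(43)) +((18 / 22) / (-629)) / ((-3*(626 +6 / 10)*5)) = -1799209838 / 21677227 +sqrt(43) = -76.44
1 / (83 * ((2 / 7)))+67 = 11129 / 166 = 67.04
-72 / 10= -36 / 5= -7.20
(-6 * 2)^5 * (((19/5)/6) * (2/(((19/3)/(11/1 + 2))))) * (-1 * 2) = 6469632/5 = 1293926.40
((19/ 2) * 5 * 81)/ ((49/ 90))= 346275/ 49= 7066.84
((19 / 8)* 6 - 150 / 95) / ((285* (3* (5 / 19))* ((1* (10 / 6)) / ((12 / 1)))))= 963 / 2375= 0.41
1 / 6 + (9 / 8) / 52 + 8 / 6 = 633 / 416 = 1.52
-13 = -13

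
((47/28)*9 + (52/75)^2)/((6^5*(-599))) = -2455087/733607280000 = -0.00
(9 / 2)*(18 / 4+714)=12933 / 4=3233.25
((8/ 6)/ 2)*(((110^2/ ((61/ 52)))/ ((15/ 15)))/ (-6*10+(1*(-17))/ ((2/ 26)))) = -1258400/ 51423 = -24.47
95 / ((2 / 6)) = 285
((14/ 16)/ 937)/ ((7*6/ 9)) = 3/ 14992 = 0.00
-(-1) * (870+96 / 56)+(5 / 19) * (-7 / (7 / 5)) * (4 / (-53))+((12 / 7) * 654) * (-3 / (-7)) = 66726706 / 49343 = 1352.30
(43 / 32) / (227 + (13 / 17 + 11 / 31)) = 22661 / 3847008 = 0.01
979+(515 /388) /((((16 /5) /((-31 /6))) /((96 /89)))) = 33727003 /34532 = 976.69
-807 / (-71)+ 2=949 / 71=13.37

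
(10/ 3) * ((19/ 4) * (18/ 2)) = 285/ 2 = 142.50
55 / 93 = 0.59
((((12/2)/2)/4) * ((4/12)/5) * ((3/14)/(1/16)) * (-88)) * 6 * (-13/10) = 20592/175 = 117.67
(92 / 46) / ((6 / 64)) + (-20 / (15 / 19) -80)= -84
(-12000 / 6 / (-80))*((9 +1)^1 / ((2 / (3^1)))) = 375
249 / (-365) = -249 / 365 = -0.68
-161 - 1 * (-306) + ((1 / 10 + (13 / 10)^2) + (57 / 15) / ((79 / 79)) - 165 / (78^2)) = 3816769 / 25350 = 150.56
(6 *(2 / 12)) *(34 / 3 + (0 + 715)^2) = 1533709 / 3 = 511236.33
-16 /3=-5.33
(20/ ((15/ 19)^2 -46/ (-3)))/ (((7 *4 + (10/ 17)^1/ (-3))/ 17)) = 9389610/ 12252229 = 0.77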